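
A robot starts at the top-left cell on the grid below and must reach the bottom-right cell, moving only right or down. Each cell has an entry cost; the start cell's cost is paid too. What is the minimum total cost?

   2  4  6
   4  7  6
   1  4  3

14

Path r0c0 -> r1c0 -> r2c0 -> r2c1 -> r2c2: 2 + 4 + 1 + 4 + 3 = 14.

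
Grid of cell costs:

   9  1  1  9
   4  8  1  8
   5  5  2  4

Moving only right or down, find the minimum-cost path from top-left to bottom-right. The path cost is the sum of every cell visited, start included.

18

Path (0,0) → (0,1) → (0,2) → (1,2) → (2,2) → (2,3): 9 + 1 + 1 + 1 + 2 + 4 = 18.
For comparison, the top-then-right route costs 32.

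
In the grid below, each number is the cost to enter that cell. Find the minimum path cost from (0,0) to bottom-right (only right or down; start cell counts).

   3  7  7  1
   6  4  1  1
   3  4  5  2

Best path: (0,0) (1,0) (1,1) (1,2) (1,3) (2,3)
Cost: 3 + 6 + 4 + 1 + 1 + 2 = 17
For comparison, the top-then-right route costs 21.

17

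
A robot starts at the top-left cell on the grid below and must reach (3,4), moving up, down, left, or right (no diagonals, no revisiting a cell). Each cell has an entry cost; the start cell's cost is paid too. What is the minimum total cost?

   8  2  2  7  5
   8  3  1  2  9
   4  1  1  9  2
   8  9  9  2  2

27

Cheapest: r0c0 → r0c1 → r0c2 → r1c2 → r2c2 → r2c3 → r2c4 → r3c4
  8 + 2 + 2 + 1 + 1 + 9 + 2 + 2 = 27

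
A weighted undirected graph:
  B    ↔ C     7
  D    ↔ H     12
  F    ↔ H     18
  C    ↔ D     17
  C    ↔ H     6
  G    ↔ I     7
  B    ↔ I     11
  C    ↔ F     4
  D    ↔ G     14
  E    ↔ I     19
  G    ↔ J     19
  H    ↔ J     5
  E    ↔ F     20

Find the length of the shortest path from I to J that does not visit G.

29

Checking several routes:
I→B→C→F→H→J: 11 + 7 + 4 + 18 + 5 = 45
I→B→C→H→J: 11 + 7 + 6 + 5 = 29
I→B→C→D→H→J: 11 + 7 + 17 + 12 + 5 = 52
I→E→F→C→H→J: 19 + 20 + 4 + 6 + 5 = 54
Best route has total 29.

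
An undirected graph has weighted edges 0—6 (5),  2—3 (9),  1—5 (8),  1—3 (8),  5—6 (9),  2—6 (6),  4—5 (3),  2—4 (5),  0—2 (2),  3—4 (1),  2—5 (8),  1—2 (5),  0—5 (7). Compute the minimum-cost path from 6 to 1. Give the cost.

11

Checking several routes:
6 → 2 → 4 → 3 → 1: 6 + 5 + 1 + 8 = 20
6 → 2 → 1: 6 + 5 = 11
6 → 5 → 1: 9 + 8 = 17
6 → 0 → 2 → 1: 5 + 2 + 5 = 12
The minimum is 11.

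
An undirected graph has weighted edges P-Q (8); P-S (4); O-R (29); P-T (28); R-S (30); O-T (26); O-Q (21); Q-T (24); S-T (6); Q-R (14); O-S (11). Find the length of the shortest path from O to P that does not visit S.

Checking several routes:
O → T → Q → P: 26 + 24 + 8 = 58
O → T → P: 26 + 28 = 54
O → Q → T → P: 21 + 24 + 28 = 73
O → R → Q → P: 29 + 14 + 8 = 51
O → Q → P: 21 + 8 = 29
Shortest: 29.

29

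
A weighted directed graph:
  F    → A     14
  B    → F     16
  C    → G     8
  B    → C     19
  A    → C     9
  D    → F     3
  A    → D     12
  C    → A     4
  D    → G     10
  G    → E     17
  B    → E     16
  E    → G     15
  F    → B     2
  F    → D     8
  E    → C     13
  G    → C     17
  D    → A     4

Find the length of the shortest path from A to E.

Paths from A to E:
A-D-G-E: 12 + 10 + 17 = 39
A-D-F-B-E: 12 + 3 + 2 + 16 = 33
A-D-F-B-C-G-E: 12 + 3 + 2 + 19 + 8 + 17 = 61
A-C-G-E: 9 + 8 + 17 = 34
Shortest: 33.

33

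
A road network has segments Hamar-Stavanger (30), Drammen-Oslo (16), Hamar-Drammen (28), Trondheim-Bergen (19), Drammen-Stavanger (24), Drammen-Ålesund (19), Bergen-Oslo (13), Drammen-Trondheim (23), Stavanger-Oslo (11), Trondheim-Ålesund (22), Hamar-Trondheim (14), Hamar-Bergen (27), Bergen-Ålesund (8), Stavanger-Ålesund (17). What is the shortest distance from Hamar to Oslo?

40

Some routes from Hamar to Oslo:
Hamar-Bergen-Oslo: 27 + 13 = 40
Hamar-Drammen-Oslo: 28 + 16 = 44
Hamar-Stavanger-Oslo: 30 + 11 = 41
Shortest: 40 mi.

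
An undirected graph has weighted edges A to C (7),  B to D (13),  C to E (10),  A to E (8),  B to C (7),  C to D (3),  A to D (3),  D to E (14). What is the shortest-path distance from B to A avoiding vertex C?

16

Routes from B to A avoiding C:
B-D-A: 13 + 3 = 16
B-D-E-A: 13 + 14 + 8 = 35
Best route has total 16.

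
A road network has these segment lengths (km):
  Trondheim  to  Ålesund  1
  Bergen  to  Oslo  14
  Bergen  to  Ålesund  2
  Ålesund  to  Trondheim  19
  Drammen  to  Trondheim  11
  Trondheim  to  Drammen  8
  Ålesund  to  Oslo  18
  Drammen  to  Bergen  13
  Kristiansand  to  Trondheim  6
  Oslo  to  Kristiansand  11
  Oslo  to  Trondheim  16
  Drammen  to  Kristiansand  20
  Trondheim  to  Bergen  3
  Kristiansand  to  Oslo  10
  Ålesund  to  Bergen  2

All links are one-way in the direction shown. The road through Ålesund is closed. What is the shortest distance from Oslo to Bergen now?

A few of the Oslo→Bergen routes:
Oslo - Kristiansand - Trondheim - Bergen: 11 + 6 + 3 = 20
Oslo - Trondheim - Bergen: 16 + 3 = 19
Oslo - Trondheim - Drammen - Bergen: 16 + 8 + 13 = 37
The minimum is 19 km.

19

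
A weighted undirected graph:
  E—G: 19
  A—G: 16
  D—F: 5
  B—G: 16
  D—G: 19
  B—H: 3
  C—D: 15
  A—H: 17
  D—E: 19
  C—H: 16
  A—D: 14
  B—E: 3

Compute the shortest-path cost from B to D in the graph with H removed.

22

A few of the B→D routes:
B→G→D: 16 + 19 = 35
B→E→D: 3 + 19 = 22
B→E→G→D: 3 + 19 + 19 = 41
Shortest: 22.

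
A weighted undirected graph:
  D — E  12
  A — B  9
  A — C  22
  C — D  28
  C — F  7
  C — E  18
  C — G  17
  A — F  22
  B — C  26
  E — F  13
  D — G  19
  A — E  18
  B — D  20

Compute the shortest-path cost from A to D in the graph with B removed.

A few of the A→D routes:
A - C - D: 22 + 28 = 50
A - F - E - D: 22 + 13 + 12 = 47
A - C - E - D: 22 + 18 + 12 = 52
A - E - D: 18 + 12 = 30
Best route has total 30.

30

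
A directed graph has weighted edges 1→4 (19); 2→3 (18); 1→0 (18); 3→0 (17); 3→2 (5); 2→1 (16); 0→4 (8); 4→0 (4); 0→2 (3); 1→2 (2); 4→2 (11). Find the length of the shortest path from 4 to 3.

25

Candidate routes:
4→2→3: 11 + 18 = 29
4→0→2→3: 4 + 3 + 18 = 25
Best route has total 25.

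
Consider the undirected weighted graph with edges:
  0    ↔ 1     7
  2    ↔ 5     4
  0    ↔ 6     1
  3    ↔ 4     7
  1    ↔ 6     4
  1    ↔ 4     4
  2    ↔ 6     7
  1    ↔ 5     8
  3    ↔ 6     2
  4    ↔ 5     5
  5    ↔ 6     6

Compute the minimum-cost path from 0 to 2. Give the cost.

Comparing a few candidate routes:
0-6-1-5-2: 1 + 4 + 8 + 4 = 17
0-6-5-2: 1 + 6 + 4 = 11
0-6-1-4-5-2: 1 + 4 + 4 + 5 + 4 = 18
0-1-6-2: 7 + 4 + 7 = 18
0-6-2: 1 + 7 = 8
Best route has total 8.

8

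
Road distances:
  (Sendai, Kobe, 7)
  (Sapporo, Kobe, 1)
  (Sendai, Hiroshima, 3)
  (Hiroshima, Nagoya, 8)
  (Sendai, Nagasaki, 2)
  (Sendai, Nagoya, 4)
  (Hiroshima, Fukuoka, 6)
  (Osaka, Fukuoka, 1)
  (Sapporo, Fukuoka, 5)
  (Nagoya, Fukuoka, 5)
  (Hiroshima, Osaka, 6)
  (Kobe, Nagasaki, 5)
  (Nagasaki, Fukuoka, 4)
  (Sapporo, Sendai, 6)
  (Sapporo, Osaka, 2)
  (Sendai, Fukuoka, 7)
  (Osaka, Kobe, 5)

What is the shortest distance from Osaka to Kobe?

3

Some routes from Osaka to Kobe:
Osaka→Fukuoka→Nagasaki→Kobe: 1 + 4 + 5 = 10
Osaka→Sapporo→Kobe: 2 + 1 = 3
Osaka→Fukuoka→Nagasaki→Sendai→Kobe: 1 + 4 + 2 + 7 = 14
Osaka→Fukuoka→Sapporo→Kobe: 1 + 5 + 1 = 7
Osaka→Fukuoka→Nagasaki→Sendai→Sapporo→Kobe: 1 + 4 + 2 + 6 + 1 = 14
Osaka→Kobe: 5
Shortest: 3.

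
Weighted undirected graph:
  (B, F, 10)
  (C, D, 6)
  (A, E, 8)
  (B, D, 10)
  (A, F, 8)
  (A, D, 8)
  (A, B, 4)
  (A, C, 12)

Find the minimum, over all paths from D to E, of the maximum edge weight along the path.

8

Checking several routes:
D → B → F → A → E: max(10, 10, 8, 8) = 10
D → B → A → E: max(10, 4, 8) = 10
D → A → E: max(8, 8) = 8
Best route has worst link 8.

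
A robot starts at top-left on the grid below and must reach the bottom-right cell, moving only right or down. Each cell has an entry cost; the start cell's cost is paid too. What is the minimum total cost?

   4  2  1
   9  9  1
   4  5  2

Cheapest: (0,0) → (0,1) → (0,2) → (1,2) → (2,2)
  4 + 2 + 1 + 1 + 2 = 10

10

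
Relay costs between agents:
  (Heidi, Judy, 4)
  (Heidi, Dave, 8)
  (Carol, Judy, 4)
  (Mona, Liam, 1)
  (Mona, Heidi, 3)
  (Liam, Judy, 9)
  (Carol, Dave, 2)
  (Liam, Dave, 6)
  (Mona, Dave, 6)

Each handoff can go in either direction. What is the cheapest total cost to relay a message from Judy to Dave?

6

Comparing a few candidate routes:
Judy - Carol - Dave: 4 + 2 = 6
Judy - Heidi - Dave: 4 + 8 = 12
Judy - Heidi - Mona - Dave: 4 + 3 + 6 = 13
Best route has total 6.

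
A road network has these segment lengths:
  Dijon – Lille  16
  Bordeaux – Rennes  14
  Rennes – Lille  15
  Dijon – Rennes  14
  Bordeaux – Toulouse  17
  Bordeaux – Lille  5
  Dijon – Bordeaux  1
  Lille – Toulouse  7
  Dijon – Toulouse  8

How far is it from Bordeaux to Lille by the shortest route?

Checking several routes:
Bordeaux - Dijon - Toulouse - Lille: 1 + 8 + 7 = 16
Bordeaux - Toulouse - Lille: 17 + 7 = 24
Bordeaux - Lille: 5
Bordeaux - Dijon - Lille: 1 + 16 = 17
Shortest: 5.

5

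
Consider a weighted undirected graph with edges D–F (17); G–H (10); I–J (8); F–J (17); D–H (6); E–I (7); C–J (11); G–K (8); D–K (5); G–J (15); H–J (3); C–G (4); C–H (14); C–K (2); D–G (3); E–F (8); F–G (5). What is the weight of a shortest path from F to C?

9

Some routes from F to C:
F → G → C: 5 + 4 = 9
F → G → K → C: 5 + 8 + 2 = 15
F → G → D → K → C: 5 + 3 + 5 + 2 = 15
Best route has total 9.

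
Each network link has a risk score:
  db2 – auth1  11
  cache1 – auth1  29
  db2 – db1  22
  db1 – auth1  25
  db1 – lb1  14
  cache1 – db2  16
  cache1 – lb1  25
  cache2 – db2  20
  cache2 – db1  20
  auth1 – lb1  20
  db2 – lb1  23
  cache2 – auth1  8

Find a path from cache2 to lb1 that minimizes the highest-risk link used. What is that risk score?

A few of the cache2→lb1 routes:
cache2 - db2 - db1 - lb1: max(20, 22, 14) = 22
cache2 - db2 - auth1 - lb1: max(20, 11, 20) = 20
cache2 - db1 - lb1: max(20, 14) = 20
cache2 - auth1 - lb1: max(8, 20) = 20
The minimum achievable maximum is 20.

20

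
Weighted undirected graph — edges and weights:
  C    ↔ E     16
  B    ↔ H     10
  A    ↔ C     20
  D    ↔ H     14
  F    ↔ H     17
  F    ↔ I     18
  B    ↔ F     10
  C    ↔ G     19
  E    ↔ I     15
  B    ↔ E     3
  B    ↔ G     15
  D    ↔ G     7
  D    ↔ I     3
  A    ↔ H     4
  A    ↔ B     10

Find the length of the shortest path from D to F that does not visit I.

Checking several routes:
D-G-B-F: 7 + 15 + 10 = 32
D-H-F: 14 + 17 = 31
D-H-B-F: 14 + 10 + 10 = 34
Shortest: 31.

31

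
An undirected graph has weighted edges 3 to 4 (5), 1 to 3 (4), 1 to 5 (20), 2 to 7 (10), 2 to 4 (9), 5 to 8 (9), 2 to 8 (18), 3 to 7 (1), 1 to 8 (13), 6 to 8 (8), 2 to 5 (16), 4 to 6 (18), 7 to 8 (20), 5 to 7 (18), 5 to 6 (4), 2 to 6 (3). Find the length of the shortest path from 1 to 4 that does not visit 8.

Some routes from 1 to 4 avoiding 8:
1-3-7-5-6-2-4: 4 + 1 + 18 + 4 + 3 + 9 = 39
1-3-7-2-4: 4 + 1 + 10 + 9 = 24
1-5-6-4: 20 + 4 + 18 = 42
1-3-4: 4 + 5 = 9
1-3-7-2-6-4: 4 + 1 + 10 + 3 + 18 = 36
1-5-6-2-4: 20 + 4 + 3 + 9 = 36
The minimum is 9.

9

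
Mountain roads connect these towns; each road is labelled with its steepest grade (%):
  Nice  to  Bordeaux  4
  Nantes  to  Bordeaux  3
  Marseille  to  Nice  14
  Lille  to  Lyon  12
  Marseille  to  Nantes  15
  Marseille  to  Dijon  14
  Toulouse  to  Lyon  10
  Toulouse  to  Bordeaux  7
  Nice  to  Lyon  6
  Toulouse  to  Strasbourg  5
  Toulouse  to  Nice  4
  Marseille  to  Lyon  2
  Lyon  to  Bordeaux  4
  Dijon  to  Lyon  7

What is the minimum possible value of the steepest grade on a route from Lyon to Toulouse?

4

Checking several routes:
Lyon - Nice - Toulouse: max(6, 4) = 6
Lyon - Bordeaux - Toulouse: max(4, 7) = 7
Lyon - Bordeaux - Nice - Toulouse: max(4, 4, 4) = 4
The minimum achievable maximum is 4%.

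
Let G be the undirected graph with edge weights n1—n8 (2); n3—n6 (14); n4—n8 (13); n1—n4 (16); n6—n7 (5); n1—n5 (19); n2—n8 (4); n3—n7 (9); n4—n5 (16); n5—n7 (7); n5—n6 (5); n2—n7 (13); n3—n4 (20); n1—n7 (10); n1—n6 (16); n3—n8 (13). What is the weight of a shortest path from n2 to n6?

A few of the n2→n6 routes:
n2→n8→n1→n7→n5→n6: 4 + 2 + 10 + 7 + 5 = 28
n2→n8→n1→n5→n6: 4 + 2 + 19 + 5 = 30
n2→n7→n6: 13 + 5 = 18
n2→n7→n5→n6: 13 + 7 + 5 = 25
n2→n8→n1→n7→n6: 4 + 2 + 10 + 5 = 21
n2→n8→n1→n6: 4 + 2 + 16 = 22
The minimum is 18.

18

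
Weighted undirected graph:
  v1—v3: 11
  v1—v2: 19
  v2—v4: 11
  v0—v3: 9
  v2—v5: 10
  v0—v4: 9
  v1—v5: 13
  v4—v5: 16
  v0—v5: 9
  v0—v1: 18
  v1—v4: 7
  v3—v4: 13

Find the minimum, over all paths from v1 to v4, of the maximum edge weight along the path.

Comparing a few candidate routes:
v1 - v3 - v0 - v4: max(11, 9, 9) = 11
v1 - v3 - v0 - v5 - v2 - v4: max(11, 9, 9, 10, 11) = 11
v1 - v4: max(7) = 7
Smallest bottleneck: 7.

7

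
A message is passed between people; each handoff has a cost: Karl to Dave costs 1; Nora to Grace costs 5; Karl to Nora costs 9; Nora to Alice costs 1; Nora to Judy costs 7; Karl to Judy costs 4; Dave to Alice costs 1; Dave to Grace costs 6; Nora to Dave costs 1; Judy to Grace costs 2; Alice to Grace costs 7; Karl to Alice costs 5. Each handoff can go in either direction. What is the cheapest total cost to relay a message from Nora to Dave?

Some routes from Nora to Dave:
Nora-Alice-Dave: 1 + 1 = 2
Nora-Dave: 1
Nora-Grace-Dave: 5 + 6 = 11
Nora-Karl-Dave: 9 + 1 = 10
Nora-Alice-Karl-Dave: 1 + 5 + 1 = 7
Best route has total 1.

1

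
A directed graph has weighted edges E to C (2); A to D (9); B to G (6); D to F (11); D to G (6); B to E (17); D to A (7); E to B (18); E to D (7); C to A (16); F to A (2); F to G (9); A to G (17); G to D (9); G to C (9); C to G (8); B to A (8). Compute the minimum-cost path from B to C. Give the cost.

15

Some routes from B to C:
B - G - C: 6 + 9 = 15
B - A - D - G - C: 8 + 9 + 6 + 9 = 32
B - A - G - C: 8 + 17 + 9 = 34
B - E - C: 17 + 2 = 19
Shortest: 15.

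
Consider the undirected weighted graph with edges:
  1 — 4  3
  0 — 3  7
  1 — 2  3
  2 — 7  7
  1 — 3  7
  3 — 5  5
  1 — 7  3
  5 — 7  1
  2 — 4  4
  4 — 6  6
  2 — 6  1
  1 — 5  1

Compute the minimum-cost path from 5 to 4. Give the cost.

4

Some routes from 5 to 4:
5→7→1→4: 1 + 3 + 3 = 7
5→1→4: 1 + 3 = 4
5→7→1→2→4: 1 + 3 + 3 + 4 = 11
5→1→2→6→4: 1 + 3 + 1 + 6 = 11
5→1→2→4: 1 + 3 + 4 = 8
Shortest: 4.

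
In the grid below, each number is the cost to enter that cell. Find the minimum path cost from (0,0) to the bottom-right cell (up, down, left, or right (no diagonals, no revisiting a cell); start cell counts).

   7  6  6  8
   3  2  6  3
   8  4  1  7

One optimal route is [0,0] -> [1,0] -> [1,1] -> [2,1] -> [2,2] -> [2,3].
Its cost is 7 + 3 + 2 + 4 + 1 + 7 = 24.

24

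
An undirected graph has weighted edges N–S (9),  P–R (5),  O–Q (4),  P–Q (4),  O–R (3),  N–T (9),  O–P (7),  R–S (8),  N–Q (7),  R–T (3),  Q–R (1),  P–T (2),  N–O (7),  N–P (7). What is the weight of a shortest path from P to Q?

4

Some routes from P to Q:
P -> O -> R -> Q: 7 + 3 + 1 = 11
P -> Q: 4
P -> T -> R -> Q: 2 + 3 + 1 = 6
P -> R -> Q: 5 + 1 = 6
Shortest: 4.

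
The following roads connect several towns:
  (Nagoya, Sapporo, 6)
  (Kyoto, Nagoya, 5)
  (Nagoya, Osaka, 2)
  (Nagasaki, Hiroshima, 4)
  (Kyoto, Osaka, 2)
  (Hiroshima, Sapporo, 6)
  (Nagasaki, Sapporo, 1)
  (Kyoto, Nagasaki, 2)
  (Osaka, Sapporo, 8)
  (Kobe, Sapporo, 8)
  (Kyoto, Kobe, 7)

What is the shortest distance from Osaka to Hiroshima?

8

Checking several routes:
Osaka -> Nagoya -> Sapporo -> Nagasaki -> Hiroshima: 2 + 6 + 1 + 4 = 13
Osaka -> Sapporo -> Nagasaki -> Hiroshima: 8 + 1 + 4 = 13
Osaka -> Kyoto -> Nagasaki -> Hiroshima: 2 + 2 + 4 = 8
Osaka -> Kyoto -> Nagasaki -> Sapporo -> Hiroshima: 2 + 2 + 1 + 6 = 11
Best route has total 8.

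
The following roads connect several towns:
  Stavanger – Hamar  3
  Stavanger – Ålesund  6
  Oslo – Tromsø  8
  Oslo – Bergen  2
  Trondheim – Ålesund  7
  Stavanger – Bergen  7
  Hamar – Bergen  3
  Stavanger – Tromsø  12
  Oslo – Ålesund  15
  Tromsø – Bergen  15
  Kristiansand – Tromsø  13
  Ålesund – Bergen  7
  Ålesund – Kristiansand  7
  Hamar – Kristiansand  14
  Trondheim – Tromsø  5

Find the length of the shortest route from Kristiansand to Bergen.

14

A few of the Kristiansand→Bergen routes:
Kristiansand - Ålesund - Bergen: 7 + 7 = 14
Kristiansand - Hamar - Bergen: 14 + 3 = 17
Kristiansand - Ålesund - Stavanger - Hamar - Bergen: 7 + 6 + 3 + 3 = 19
The minimum is 14.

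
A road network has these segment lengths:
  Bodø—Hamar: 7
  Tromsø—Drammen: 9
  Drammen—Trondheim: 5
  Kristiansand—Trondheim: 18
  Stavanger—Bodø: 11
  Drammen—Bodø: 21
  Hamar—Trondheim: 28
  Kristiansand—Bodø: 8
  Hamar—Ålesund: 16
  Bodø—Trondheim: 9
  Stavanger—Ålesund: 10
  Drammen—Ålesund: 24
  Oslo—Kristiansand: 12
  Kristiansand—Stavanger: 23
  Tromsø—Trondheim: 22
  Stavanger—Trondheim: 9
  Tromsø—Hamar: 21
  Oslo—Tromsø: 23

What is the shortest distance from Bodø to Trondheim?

Comparing a few candidate routes:
Bodø - Drammen - Trondheim: 21 + 5 = 26
Bodø - Stavanger - Trondheim: 11 + 9 = 20
Bodø - Trondheim: 9
Best route has total 9.

9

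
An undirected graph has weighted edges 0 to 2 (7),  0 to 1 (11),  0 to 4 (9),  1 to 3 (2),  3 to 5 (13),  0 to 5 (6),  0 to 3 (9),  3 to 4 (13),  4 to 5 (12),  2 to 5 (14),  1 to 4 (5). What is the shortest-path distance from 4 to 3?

A few of the 4→3 routes:
4 -> 1 -> 3: 5 + 2 = 7
4 -> 3: 13
4 -> 0 -> 3: 9 + 9 = 18
Shortest: 7.

7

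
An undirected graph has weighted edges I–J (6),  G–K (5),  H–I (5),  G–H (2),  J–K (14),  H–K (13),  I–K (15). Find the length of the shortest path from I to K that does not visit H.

15

Routes from I to K avoiding H:
I -> J -> K: 6 + 14 = 20
I -> K: 15
Shortest: 15.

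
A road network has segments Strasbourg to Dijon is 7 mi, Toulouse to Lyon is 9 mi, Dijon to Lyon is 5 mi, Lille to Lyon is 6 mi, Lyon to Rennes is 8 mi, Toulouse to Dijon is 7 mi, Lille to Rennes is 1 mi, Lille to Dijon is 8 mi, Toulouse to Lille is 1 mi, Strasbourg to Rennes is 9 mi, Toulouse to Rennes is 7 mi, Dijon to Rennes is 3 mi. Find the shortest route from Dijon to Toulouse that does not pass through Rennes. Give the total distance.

7

A few of the Dijon→Toulouse routes:
Dijon → Lyon → Toulouse: 5 + 9 = 14
Dijon → Toulouse: 7
Dijon → Lyon → Lille → Toulouse: 5 + 6 + 1 = 12
Dijon → Lille → Toulouse: 8 + 1 = 9
The minimum is 7 mi.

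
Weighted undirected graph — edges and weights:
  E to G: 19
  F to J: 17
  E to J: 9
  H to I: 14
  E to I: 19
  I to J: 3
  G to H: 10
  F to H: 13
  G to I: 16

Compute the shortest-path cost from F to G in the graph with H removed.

36

Some routes from F to G avoiding H:
F -> J -> I -> E -> G: 17 + 3 + 19 + 19 = 58
F -> J -> E -> G: 17 + 9 + 19 = 45
F -> J -> I -> G: 17 + 3 + 16 = 36
Shortest: 36.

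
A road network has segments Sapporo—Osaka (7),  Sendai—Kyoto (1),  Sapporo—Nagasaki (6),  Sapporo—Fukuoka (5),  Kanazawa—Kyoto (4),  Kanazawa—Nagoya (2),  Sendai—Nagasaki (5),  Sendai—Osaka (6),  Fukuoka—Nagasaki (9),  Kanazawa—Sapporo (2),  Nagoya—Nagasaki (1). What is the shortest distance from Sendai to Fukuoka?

Checking several routes:
Sendai→Nagasaki→Fukuoka: 5 + 9 = 14
Sendai→Kyoto→Kanazawa→Sapporo→Fukuoka: 1 + 4 + 2 + 5 = 12
Sendai→Nagasaki→Nagoya→Kanazawa→Sapporo→Fukuoka: 5 + 1 + 2 + 2 + 5 = 15
The minimum is 12 mi.

12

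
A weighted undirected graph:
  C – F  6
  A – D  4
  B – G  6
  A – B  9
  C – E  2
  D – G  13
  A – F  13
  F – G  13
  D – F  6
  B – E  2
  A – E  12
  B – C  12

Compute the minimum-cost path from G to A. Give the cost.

Comparing a few candidate routes:
G-B-E-C-F-D-A: 6 + 2 + 2 + 6 + 6 + 4 = 26
G-F-D-A: 13 + 6 + 4 = 23
G-B-A: 6 + 9 = 15
G-F-A: 13 + 13 = 26
G-B-E-A: 6 + 2 + 12 = 20
G-D-A: 13 + 4 = 17
The minimum is 15.

15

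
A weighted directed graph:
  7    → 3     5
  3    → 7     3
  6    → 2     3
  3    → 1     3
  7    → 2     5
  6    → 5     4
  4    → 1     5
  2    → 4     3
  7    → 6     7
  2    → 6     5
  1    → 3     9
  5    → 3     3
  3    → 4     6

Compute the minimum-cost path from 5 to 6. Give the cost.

13

Routes from 5 to 6:
5 -> 3 -> 7 -> 6: 3 + 3 + 7 = 13
5 -> 3 -> 7 -> 2 -> 6: 3 + 3 + 5 + 5 = 16
The minimum is 13.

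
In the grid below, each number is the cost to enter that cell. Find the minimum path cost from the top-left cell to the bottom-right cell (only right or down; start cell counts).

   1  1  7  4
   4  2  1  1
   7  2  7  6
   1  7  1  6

18

Path (0,0) (0,1) (1,1) (1,2) (1,3) (2,3) (3,3): 1 + 1 + 2 + 1 + 1 + 6 + 6 = 18.
(Top row then right column would cost 26.)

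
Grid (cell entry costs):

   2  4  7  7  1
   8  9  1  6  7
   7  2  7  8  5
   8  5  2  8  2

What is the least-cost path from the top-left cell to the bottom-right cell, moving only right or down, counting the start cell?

33

Best path: (0,0) -> (0,1) -> (0,2) -> (1,2) -> (2,2) -> (3,2) -> (3,3) -> (3,4)
Cost: 2 + 4 + 7 + 1 + 7 + 2 + 8 + 2 = 33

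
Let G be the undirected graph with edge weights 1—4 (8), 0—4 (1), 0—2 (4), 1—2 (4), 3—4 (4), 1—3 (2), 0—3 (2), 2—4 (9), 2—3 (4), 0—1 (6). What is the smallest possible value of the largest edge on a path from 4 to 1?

2

Some routes from 4 to 1:
4 - 0 - 3 - 1: max(1, 2, 2) = 2
4 - 0 - 2 - 3 - 1: max(1, 4, 4, 2) = 4
4 - 0 - 2 - 1: max(1, 4, 4) = 4
4 - 0 - 3 - 2 - 1: max(1, 2, 4, 4) = 4
The minimum achievable maximum is 2.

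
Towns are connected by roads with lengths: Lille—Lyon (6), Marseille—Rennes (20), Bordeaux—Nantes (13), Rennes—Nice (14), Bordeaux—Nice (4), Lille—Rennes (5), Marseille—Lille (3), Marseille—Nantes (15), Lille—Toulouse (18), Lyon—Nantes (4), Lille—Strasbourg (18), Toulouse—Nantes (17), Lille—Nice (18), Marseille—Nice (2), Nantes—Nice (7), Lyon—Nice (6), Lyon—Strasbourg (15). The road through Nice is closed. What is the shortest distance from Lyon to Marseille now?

9

Checking several routes:
Lyon→Nantes→Marseille: 4 + 15 = 19
Lyon→Lille→Rennes→Marseille: 6 + 5 + 20 = 31
Lyon→Lille→Marseille: 6 + 3 = 9
Best route has total 9.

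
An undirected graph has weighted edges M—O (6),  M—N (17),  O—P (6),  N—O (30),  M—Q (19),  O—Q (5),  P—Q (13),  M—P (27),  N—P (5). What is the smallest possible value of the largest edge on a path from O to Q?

5

Some routes from O to Q:
O→P→Q: max(6, 13) = 13
O→Q: max(5) = 5
O→M→Q: max(6, 19) = 19
O→M→N→P→Q: max(6, 17, 5, 13) = 17
Best route has worst link 5.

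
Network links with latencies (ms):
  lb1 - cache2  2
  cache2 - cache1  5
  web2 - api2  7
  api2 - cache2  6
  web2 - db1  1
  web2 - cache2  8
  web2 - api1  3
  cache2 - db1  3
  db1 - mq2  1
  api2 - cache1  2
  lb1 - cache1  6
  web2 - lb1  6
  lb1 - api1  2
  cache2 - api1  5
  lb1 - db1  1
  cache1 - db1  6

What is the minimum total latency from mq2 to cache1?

7

Comparing a few candidate routes:
mq2-db1-cache2-cache1: 1 + 3 + 5 = 9
mq2-db1-lb1-cache2-cache1: 1 + 1 + 2 + 5 = 9
mq2-db1-lb1-cache1: 1 + 1 + 6 = 8
mq2-db1-cache1: 1 + 6 = 7
mq2-db1-lb1-cache2-api2-cache1: 1 + 1 + 2 + 6 + 2 = 12
mq2-db1-web2-api2-cache1: 1 + 1 + 7 + 2 = 11
Best route has total 7 ms.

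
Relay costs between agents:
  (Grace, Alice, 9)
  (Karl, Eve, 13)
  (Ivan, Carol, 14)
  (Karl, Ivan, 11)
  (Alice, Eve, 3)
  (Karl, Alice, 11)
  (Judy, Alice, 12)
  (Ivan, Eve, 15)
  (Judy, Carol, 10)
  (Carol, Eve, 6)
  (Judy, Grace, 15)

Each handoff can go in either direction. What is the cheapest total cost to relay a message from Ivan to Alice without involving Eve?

Paths from Ivan to Alice avoiding Eve:
Ivan -> Carol -> Judy -> Grace -> Alice: 14 + 10 + 15 + 9 = 48
Ivan -> Karl -> Alice: 11 + 11 = 22
Ivan -> Carol -> Judy -> Alice: 14 + 10 + 12 = 36
Shortest: 22.

22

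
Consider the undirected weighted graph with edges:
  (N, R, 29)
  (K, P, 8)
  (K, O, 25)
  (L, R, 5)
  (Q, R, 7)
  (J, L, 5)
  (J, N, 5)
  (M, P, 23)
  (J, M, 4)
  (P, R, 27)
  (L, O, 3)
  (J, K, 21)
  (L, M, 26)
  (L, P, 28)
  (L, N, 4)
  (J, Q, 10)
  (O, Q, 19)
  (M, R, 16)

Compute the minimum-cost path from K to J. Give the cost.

A few of the K→J routes:
K → O → L → J: 25 + 3 + 5 = 33
K → P → M → J: 8 + 23 + 4 = 35
K → O → L → N → J: 25 + 3 + 4 + 5 = 37
K → J: 21
K → P → L → J: 8 + 28 + 5 = 41
The minimum is 21.

21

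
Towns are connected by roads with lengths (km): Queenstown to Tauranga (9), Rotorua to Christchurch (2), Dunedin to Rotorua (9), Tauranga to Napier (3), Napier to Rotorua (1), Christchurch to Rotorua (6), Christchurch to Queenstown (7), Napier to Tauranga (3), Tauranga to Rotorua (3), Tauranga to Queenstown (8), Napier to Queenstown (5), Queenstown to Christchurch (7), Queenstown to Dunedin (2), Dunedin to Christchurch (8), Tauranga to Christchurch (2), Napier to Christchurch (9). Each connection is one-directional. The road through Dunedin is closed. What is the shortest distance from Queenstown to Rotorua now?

12

Paths from Queenstown to Rotorua avoiding Dunedin:
Queenstown→Christchurch→Rotorua: 7 + 6 = 13
Queenstown→Tauranga→Napier→Rotorua: 9 + 3 + 1 = 13
Queenstown→Tauranga→Christchurch→Rotorua: 9 + 2 + 6 = 17
Queenstown→Tauranga→Rotorua: 9 + 3 = 12
Queenstown→Tauranga→Napier→Christchurch→Rotorua: 9 + 3 + 9 + 6 = 27
Shortest: 12 km.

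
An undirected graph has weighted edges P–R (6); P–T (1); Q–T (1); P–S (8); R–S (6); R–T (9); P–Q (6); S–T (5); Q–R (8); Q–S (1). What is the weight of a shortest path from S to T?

Checking several routes:
S → R → Q → T: 6 + 8 + 1 = 15
S → T: 5
S → Q → T: 1 + 1 = 2
S → R → P → T: 6 + 6 + 1 = 13
S → Q → P → T: 1 + 6 + 1 = 8
S → P → T: 8 + 1 = 9
Best route has total 2.

2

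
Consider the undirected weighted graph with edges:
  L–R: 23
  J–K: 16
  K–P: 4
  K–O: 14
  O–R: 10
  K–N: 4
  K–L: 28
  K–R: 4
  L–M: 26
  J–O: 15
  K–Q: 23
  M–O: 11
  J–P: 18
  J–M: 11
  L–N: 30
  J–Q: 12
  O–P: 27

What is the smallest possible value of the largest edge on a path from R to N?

Some routes from R to N:
R - O - J - K - N: max(10, 15, 16, 4) = 16
R - O - K - N: max(10, 14, 4) = 14
R - O - M - J - P - K - N: max(10, 11, 11, 18, 4, 4) = 18
R - O - M - J - K - N: max(10, 11, 11, 16, 4) = 16
R - O - J - P - K - N: max(10, 15, 18, 4, 4) = 18
R - K - N: max(4, 4) = 4
Smallest bottleneck: 4.

4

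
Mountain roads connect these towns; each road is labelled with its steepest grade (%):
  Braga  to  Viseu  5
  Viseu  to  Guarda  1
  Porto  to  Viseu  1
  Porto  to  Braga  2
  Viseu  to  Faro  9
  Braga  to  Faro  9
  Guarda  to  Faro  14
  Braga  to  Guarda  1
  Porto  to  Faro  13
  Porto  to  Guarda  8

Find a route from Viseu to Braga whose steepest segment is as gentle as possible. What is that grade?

1

Comparing a few candidate routes:
Viseu -> Porto -> Braga: max(1, 2) = 2
Viseu -> Guarda -> Braga: max(1, 1) = 1
Viseu -> Braga: max(5) = 5
The minimum achievable maximum is 1%.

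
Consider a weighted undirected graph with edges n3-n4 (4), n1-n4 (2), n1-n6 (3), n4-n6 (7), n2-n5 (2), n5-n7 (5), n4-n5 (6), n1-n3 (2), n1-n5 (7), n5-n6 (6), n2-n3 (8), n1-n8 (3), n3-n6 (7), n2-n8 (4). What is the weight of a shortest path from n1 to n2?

7

A few of the n1→n2 routes:
n1 -> n8 -> n2: 3 + 4 = 7
n1 -> n5 -> n2: 7 + 2 = 9
n1 -> n4 -> n5 -> n2: 2 + 6 + 2 = 10
n1 -> n3 -> n2: 2 + 8 = 10
The minimum is 7.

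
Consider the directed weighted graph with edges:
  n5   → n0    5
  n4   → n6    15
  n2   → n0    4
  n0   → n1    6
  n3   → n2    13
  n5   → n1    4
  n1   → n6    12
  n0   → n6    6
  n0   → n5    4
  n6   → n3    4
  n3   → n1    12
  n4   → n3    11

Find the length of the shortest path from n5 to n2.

28

Routes from n5 to n2:
n5 -> n0 -> n6 -> n3 -> n2: 5 + 6 + 4 + 13 = 28
n5 -> n0 -> n1 -> n6 -> n3 -> n2: 5 + 6 + 12 + 4 + 13 = 40
n5 -> n1 -> n6 -> n3 -> n2: 4 + 12 + 4 + 13 = 33
Best route has total 28.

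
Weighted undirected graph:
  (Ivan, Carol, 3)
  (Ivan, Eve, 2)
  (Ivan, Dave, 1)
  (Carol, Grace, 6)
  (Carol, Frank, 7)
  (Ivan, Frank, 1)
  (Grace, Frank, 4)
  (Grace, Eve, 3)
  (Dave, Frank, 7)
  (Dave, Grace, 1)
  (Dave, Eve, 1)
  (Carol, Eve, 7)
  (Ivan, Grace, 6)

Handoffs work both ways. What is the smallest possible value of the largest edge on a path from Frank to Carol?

3

Some routes from Frank to Carol:
Frank→Grace→Dave→Ivan→Carol: max(4, 1, 1, 3) = 4
Frank→Grace→Eve→Dave→Ivan→Carol: max(4, 3, 1, 1, 3) = 4
Frank→Ivan→Carol: max(1, 3) = 3
Frank→Grace→Dave→Eve→Ivan→Carol: max(4, 1, 1, 2, 3) = 4
Frank→Grace→Eve→Ivan→Carol: max(4, 3, 2, 3) = 4
Best route has worst link 3.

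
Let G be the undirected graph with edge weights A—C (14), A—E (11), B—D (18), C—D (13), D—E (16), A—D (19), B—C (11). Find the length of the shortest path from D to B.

Candidate routes:
D-E-A-C-B: 16 + 11 + 14 + 11 = 52
D-A-C-B: 19 + 14 + 11 = 44
D-B: 18
D-C-B: 13 + 11 = 24
Shortest: 18.

18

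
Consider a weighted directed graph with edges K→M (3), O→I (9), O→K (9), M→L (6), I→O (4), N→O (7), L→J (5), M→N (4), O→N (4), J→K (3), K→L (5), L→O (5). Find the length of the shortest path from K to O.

10

Routes from K to O:
K → M → N → O: 3 + 4 + 7 = 14
K → M → L → O: 3 + 6 + 5 = 14
K → L → O: 5 + 5 = 10
Shortest: 10.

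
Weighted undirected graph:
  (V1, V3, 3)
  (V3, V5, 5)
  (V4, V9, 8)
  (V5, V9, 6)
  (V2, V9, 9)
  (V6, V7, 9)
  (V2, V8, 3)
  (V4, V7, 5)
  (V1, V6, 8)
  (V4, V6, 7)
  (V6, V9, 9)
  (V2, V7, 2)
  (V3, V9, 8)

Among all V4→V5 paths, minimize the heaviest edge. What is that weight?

8

Checking several routes:
V4 - V9 - V5: max(8, 6) = 8
V4 - V6 - V1 - V3 - V9 - V5: max(7, 8, 3, 8, 6) = 8
V4 - V6 - V1 - V3 - V5: max(7, 8, 3, 5) = 8
The minimum achievable maximum is 8.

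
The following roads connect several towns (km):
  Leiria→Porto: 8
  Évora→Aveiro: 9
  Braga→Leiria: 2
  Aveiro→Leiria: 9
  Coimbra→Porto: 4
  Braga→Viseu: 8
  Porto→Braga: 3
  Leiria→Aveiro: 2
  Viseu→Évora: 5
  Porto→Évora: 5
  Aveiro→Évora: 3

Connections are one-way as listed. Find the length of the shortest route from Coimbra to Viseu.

15

Candidate routes:
Coimbra -> Porto -> Braga -> Viseu: 4 + 3 + 8 = 15
Shortest: 15 km.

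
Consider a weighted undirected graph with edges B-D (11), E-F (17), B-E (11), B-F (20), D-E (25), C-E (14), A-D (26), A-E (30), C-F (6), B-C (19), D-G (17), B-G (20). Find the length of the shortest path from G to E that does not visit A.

31

Some routes from G to E avoiding A:
G - B - E: 20 + 11 = 31
G - D - B - E: 17 + 11 + 11 = 39
G - D - E: 17 + 25 = 42
Shortest: 31.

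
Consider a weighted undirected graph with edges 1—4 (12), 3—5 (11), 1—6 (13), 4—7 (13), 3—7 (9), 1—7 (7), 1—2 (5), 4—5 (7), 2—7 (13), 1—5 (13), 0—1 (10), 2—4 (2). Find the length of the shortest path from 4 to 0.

17

A few of the 4→0 routes:
4 - 2 - 1 - 0: 2 + 5 + 10 = 17
4 - 7 - 1 - 0: 13 + 7 + 10 = 30
4 - 1 - 0: 12 + 10 = 22
4 - 2 - 7 - 1 - 0: 2 + 13 + 7 + 10 = 32
4 - 5 - 1 - 0: 7 + 13 + 10 = 30
Best route has total 17.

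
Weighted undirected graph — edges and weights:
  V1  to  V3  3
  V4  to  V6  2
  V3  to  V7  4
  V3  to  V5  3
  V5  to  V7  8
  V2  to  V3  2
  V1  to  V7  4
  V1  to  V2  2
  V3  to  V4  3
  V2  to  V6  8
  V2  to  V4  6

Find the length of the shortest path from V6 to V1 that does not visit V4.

Paths from V6 to V1 avoiding V4:
V6 -> V2 -> V3 -> V7 -> V1: 8 + 2 + 4 + 4 = 18
V6 -> V2 -> V3 -> V1: 8 + 2 + 3 = 13
V6 -> V2 -> V3 -> V5 -> V7 -> V1: 8 + 2 + 3 + 8 + 4 = 25
V6 -> V2 -> V1: 8 + 2 = 10
The minimum is 10.

10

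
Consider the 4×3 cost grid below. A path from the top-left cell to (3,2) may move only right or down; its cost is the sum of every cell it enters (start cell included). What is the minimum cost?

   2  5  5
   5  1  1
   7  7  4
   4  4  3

16

Take [0,0]→[0,1]→[1,1]→[1,2]→[2,2]→[3,2] for a total of 2 + 5 + 1 + 1 + 4 + 3 = 16.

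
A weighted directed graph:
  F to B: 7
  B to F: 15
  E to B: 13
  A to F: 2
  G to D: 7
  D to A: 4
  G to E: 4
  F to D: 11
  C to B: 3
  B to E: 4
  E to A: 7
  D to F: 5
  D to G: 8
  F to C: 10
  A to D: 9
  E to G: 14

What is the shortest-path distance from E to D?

16

A few of the E→D routes:
E - A - F - D: 7 + 2 + 11 = 20
E - A - D: 7 + 9 = 16
E - G - D: 14 + 7 = 21
Shortest: 16.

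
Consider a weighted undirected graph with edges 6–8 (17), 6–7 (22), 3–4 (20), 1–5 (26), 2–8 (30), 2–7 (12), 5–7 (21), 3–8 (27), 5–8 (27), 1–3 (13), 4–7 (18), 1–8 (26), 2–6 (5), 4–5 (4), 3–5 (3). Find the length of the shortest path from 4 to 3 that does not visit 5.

20

Comparing a few candidate routes:
4-7-2-6-8-3: 18 + 12 + 5 + 17 + 27 = 79
4-3: 20
4-7-6-8-3: 18 + 22 + 17 + 27 = 84
The minimum is 20.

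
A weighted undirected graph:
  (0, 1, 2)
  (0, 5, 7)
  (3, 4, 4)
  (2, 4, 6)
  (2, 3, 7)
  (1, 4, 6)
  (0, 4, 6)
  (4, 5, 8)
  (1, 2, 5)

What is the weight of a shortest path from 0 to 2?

Checking several routes:
0 -> 4 -> 2: 6 + 6 = 12
0 -> 1 -> 4 -> 2: 2 + 6 + 6 = 14
0 -> 1 -> 2: 2 + 5 = 7
The minimum is 7.

7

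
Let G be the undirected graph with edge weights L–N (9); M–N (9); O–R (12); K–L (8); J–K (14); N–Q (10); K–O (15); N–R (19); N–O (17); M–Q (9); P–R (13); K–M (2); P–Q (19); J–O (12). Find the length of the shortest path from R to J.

A few of the R→J routes:
R -> O -> J: 12 + 12 = 24
R -> N -> M -> K -> J: 19 + 9 + 2 + 14 = 44
R -> N -> L -> K -> J: 19 + 9 + 8 + 14 = 50
R -> O -> K -> J: 12 + 15 + 14 = 41
R -> N -> O -> J: 19 + 17 + 12 = 48
R -> O -> N -> M -> K -> J: 12 + 17 + 9 + 2 + 14 = 54
The minimum is 24.

24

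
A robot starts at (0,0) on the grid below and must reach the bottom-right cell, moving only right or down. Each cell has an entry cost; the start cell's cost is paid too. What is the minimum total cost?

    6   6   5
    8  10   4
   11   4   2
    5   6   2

Path (0,0)→(0,1)→(0,2)→(1,2)→(2,2)→(3,2): 6 + 6 + 5 + 4 + 2 + 2 = 25.

25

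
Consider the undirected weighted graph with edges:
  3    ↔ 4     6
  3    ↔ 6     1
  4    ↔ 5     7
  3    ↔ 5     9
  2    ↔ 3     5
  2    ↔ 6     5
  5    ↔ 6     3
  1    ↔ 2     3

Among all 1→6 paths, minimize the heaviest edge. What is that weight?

5

Routes from 1 to 6:
1-2-3-4-5-6: max(3, 5, 6, 7, 3) = 7
1-2-6: max(3, 5) = 5
1-2-3-5-6: max(3, 5, 9, 3) = 9
1-2-3-6: max(3, 5, 1) = 5
Smallest bottleneck: 5.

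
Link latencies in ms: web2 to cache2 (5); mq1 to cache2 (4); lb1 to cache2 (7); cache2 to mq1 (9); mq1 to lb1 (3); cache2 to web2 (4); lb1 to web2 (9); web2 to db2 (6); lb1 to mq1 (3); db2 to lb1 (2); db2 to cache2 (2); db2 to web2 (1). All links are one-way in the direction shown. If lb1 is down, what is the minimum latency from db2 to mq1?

Candidate routes:
db2-web2-cache2-mq1: 1 + 5 + 9 = 15
db2-cache2-mq1: 2 + 9 = 11
Shortest: 11 ms.

11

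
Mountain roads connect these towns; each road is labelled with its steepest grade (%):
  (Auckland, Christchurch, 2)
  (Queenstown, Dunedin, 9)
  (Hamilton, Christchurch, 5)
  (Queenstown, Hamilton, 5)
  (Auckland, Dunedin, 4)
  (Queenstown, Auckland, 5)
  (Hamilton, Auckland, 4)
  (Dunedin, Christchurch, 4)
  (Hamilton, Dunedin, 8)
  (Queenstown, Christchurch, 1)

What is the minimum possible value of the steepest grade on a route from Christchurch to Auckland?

Checking several routes:
Christchurch -> Dunedin -> Auckland: max(4, 4) = 4
Christchurch -> Queenstown -> Hamilton -> Auckland: max(1, 5, 4) = 5
Christchurch -> Auckland: max(2) = 2
Christchurch -> Queenstown -> Auckland: max(1, 5) = 5
The minimum achievable maximum is 2%.

2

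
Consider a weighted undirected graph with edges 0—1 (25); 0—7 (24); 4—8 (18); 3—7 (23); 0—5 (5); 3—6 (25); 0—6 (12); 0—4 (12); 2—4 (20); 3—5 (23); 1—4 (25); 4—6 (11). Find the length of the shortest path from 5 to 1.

A few of the 5→1 routes:
5 → 0 → 6 → 4 → 1: 5 + 12 + 11 + 25 = 53
5 → 3 → 6 → 4 → 1: 23 + 25 + 11 + 25 = 84
5 → 3 → 6 → 0 → 1: 23 + 25 + 12 + 25 = 85
5 → 0 → 1: 5 + 25 = 30
5 → 0 → 4 → 1: 5 + 12 + 25 = 42
Best route has total 30.

30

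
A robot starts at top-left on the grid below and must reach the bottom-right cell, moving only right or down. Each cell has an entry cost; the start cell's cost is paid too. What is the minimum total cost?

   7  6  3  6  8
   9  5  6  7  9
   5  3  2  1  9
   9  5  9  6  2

Best path: (0,0) → (0,1) → (1,1) → (2,1) → (2,2) → (2,3) → (3,3) → (3,4)
Cost: 7 + 6 + 5 + 3 + 2 + 1 + 6 + 2 = 32
(Top row then right column would cost 50.)

32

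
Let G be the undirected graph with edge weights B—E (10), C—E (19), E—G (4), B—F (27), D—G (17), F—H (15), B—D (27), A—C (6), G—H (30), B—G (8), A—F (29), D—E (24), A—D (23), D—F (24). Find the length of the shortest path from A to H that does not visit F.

59

Some routes from A to H avoiding F:
A→C→E→B→G→H: 6 + 19 + 10 + 8 + 30 = 73
A→D→E→G→H: 23 + 24 + 4 + 30 = 81
A→D→B→E→G→H: 23 + 27 + 10 + 4 + 30 = 94
A→C→E→G→H: 6 + 19 + 4 + 30 = 59
A→D→B→G→H: 23 + 27 + 8 + 30 = 88
A→D→G→H: 23 + 17 + 30 = 70
The minimum is 59.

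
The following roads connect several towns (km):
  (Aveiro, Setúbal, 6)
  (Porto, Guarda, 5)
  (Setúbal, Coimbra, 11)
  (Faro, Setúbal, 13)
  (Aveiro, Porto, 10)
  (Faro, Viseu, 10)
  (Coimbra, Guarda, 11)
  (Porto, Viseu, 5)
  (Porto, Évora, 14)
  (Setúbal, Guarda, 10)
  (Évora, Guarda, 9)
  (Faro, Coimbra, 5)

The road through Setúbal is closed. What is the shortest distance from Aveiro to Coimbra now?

Candidate routes:
Aveiro→Porto→Viseu→Faro→Coimbra: 10 + 5 + 10 + 5 = 30
Aveiro→Porto→Évora→Guarda→Coimbra: 10 + 14 + 9 + 11 = 44
Aveiro→Porto→Guarda→Coimbra: 10 + 5 + 11 = 26
Shortest: 26 km.

26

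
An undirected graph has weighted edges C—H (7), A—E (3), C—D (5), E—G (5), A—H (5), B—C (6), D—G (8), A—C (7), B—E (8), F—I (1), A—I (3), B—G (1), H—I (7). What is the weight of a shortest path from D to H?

12

Checking several routes:
D→C→H: 5 + 7 = 12
D→G→E→A→H: 8 + 5 + 3 + 5 = 21
D→C→A→H: 5 + 7 + 5 = 17
D→G→B→C→H: 8 + 1 + 6 + 7 = 22
D→C→A→I→H: 5 + 7 + 3 + 7 = 22
Best route has total 12.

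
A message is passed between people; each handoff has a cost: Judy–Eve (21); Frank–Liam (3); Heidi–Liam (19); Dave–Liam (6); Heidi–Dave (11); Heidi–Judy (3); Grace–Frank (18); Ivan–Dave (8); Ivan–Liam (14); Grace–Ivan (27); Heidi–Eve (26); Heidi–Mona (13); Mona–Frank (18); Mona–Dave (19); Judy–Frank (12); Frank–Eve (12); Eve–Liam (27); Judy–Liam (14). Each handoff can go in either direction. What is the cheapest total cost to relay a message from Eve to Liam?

15

Checking several routes:
Eve → Frank → Liam: 12 + 3 = 15
Eve → Judy → Liam: 21 + 14 = 35
Eve → Liam: 27
Best route has total 15.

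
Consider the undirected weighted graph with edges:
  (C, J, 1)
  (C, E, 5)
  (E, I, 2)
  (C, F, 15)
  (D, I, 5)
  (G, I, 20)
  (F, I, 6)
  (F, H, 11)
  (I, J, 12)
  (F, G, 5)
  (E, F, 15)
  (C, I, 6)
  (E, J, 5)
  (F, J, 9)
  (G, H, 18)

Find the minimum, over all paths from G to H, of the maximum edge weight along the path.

11

Some routes from G to H:
G - I - J - C - E - F - H: max(20, 12, 1, 5, 15, 11) = 20
G - H: max(18) = 18
G - I - J - E - F - H: max(20, 12, 5, 15, 11) = 20
G - F - H: max(5, 11) = 11
G - I - J - C - F - H: max(20, 12, 1, 15, 11) = 20
Best route has worst link 11.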